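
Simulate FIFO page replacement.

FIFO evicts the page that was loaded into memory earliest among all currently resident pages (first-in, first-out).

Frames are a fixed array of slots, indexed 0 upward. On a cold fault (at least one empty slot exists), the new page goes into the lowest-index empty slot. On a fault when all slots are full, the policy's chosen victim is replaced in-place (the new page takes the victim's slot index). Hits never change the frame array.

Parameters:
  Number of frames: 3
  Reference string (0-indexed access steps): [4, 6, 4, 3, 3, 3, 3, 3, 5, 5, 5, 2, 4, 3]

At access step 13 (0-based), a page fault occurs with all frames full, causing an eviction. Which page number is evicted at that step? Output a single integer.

Step 0: ref 4 -> FAULT, frames=[4,-,-]
Step 1: ref 6 -> FAULT, frames=[4,6,-]
Step 2: ref 4 -> HIT, frames=[4,6,-]
Step 3: ref 3 -> FAULT, frames=[4,6,3]
Step 4: ref 3 -> HIT, frames=[4,6,3]
Step 5: ref 3 -> HIT, frames=[4,6,3]
Step 6: ref 3 -> HIT, frames=[4,6,3]
Step 7: ref 3 -> HIT, frames=[4,6,3]
Step 8: ref 5 -> FAULT, evict 4, frames=[5,6,3]
Step 9: ref 5 -> HIT, frames=[5,6,3]
Step 10: ref 5 -> HIT, frames=[5,6,3]
Step 11: ref 2 -> FAULT, evict 6, frames=[5,2,3]
Step 12: ref 4 -> FAULT, evict 3, frames=[5,2,4]
Step 13: ref 3 -> FAULT, evict 5, frames=[3,2,4]
At step 13: evicted page 5

Answer: 5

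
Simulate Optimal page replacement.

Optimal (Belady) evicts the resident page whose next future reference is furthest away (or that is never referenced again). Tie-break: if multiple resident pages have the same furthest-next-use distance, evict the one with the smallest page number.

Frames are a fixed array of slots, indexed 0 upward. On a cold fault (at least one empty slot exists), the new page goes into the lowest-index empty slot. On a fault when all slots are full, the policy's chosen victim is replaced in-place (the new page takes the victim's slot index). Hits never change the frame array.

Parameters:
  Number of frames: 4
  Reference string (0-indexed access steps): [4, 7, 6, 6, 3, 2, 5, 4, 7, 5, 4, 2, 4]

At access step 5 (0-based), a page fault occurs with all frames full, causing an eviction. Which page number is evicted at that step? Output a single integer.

Step 0: ref 4 -> FAULT, frames=[4,-,-,-]
Step 1: ref 7 -> FAULT, frames=[4,7,-,-]
Step 2: ref 6 -> FAULT, frames=[4,7,6,-]
Step 3: ref 6 -> HIT, frames=[4,7,6,-]
Step 4: ref 3 -> FAULT, frames=[4,7,6,3]
Step 5: ref 2 -> FAULT, evict 3, frames=[4,7,6,2]
At step 5: evicted page 3

Answer: 3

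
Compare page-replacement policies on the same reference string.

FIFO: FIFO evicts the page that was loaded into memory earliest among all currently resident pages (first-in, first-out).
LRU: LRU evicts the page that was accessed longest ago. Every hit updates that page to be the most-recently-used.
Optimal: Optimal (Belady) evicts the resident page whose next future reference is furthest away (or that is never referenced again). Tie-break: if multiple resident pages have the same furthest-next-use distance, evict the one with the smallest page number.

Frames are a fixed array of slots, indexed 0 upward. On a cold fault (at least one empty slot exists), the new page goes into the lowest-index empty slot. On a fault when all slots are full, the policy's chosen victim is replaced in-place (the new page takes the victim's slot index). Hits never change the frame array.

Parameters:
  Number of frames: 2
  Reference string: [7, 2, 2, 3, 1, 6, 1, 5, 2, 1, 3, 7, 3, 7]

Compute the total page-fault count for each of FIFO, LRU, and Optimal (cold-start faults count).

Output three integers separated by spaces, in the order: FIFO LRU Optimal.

--- FIFO ---
  step 0: ref 7 -> FAULT, frames=[7,-] (faults so far: 1)
  step 1: ref 2 -> FAULT, frames=[7,2] (faults so far: 2)
  step 2: ref 2 -> HIT, frames=[7,2] (faults so far: 2)
  step 3: ref 3 -> FAULT, evict 7, frames=[3,2] (faults so far: 3)
  step 4: ref 1 -> FAULT, evict 2, frames=[3,1] (faults so far: 4)
  step 5: ref 6 -> FAULT, evict 3, frames=[6,1] (faults so far: 5)
  step 6: ref 1 -> HIT, frames=[6,1] (faults so far: 5)
  step 7: ref 5 -> FAULT, evict 1, frames=[6,5] (faults so far: 6)
  step 8: ref 2 -> FAULT, evict 6, frames=[2,5] (faults so far: 7)
  step 9: ref 1 -> FAULT, evict 5, frames=[2,1] (faults so far: 8)
  step 10: ref 3 -> FAULT, evict 2, frames=[3,1] (faults so far: 9)
  step 11: ref 7 -> FAULT, evict 1, frames=[3,7] (faults so far: 10)
  step 12: ref 3 -> HIT, frames=[3,7] (faults so far: 10)
  step 13: ref 7 -> HIT, frames=[3,7] (faults so far: 10)
  FIFO total faults: 10
--- LRU ---
  step 0: ref 7 -> FAULT, frames=[7,-] (faults so far: 1)
  step 1: ref 2 -> FAULT, frames=[7,2] (faults so far: 2)
  step 2: ref 2 -> HIT, frames=[7,2] (faults so far: 2)
  step 3: ref 3 -> FAULT, evict 7, frames=[3,2] (faults so far: 3)
  step 4: ref 1 -> FAULT, evict 2, frames=[3,1] (faults so far: 4)
  step 5: ref 6 -> FAULT, evict 3, frames=[6,1] (faults so far: 5)
  step 6: ref 1 -> HIT, frames=[6,1] (faults so far: 5)
  step 7: ref 5 -> FAULT, evict 6, frames=[5,1] (faults so far: 6)
  step 8: ref 2 -> FAULT, evict 1, frames=[5,2] (faults so far: 7)
  step 9: ref 1 -> FAULT, evict 5, frames=[1,2] (faults so far: 8)
  step 10: ref 3 -> FAULT, evict 2, frames=[1,3] (faults so far: 9)
  step 11: ref 7 -> FAULT, evict 1, frames=[7,3] (faults so far: 10)
  step 12: ref 3 -> HIT, frames=[7,3] (faults so far: 10)
  step 13: ref 7 -> HIT, frames=[7,3] (faults so far: 10)
  LRU total faults: 10
--- Optimal ---
  step 0: ref 7 -> FAULT, frames=[7,-] (faults so far: 1)
  step 1: ref 2 -> FAULT, frames=[7,2] (faults so far: 2)
  step 2: ref 2 -> HIT, frames=[7,2] (faults so far: 2)
  step 3: ref 3 -> FAULT, evict 7, frames=[3,2] (faults so far: 3)
  step 4: ref 1 -> FAULT, evict 3, frames=[1,2] (faults so far: 4)
  step 5: ref 6 -> FAULT, evict 2, frames=[1,6] (faults so far: 5)
  step 6: ref 1 -> HIT, frames=[1,6] (faults so far: 5)
  step 7: ref 5 -> FAULT, evict 6, frames=[1,5] (faults so far: 6)
  step 8: ref 2 -> FAULT, evict 5, frames=[1,2] (faults so far: 7)
  step 9: ref 1 -> HIT, frames=[1,2] (faults so far: 7)
  step 10: ref 3 -> FAULT, evict 1, frames=[3,2] (faults so far: 8)
  step 11: ref 7 -> FAULT, evict 2, frames=[3,7] (faults so far: 9)
  step 12: ref 3 -> HIT, frames=[3,7] (faults so far: 9)
  step 13: ref 7 -> HIT, frames=[3,7] (faults so far: 9)
  Optimal total faults: 9

Answer: 10 10 9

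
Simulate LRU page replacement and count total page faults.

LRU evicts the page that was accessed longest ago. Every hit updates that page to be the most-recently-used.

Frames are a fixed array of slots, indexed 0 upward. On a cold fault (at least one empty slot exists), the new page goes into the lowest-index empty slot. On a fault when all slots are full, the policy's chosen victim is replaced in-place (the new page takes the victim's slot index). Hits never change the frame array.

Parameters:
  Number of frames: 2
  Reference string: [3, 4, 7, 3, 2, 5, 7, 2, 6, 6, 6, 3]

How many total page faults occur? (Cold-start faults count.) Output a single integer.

Step 0: ref 3 → FAULT, frames=[3,-]
Step 1: ref 4 → FAULT, frames=[3,4]
Step 2: ref 7 → FAULT (evict 3), frames=[7,4]
Step 3: ref 3 → FAULT (evict 4), frames=[7,3]
Step 4: ref 2 → FAULT (evict 7), frames=[2,3]
Step 5: ref 5 → FAULT (evict 3), frames=[2,5]
Step 6: ref 7 → FAULT (evict 2), frames=[7,5]
Step 7: ref 2 → FAULT (evict 5), frames=[7,2]
Step 8: ref 6 → FAULT (evict 7), frames=[6,2]
Step 9: ref 6 → HIT, frames=[6,2]
Step 10: ref 6 → HIT, frames=[6,2]
Step 11: ref 3 → FAULT (evict 2), frames=[6,3]
Total faults: 10

Answer: 10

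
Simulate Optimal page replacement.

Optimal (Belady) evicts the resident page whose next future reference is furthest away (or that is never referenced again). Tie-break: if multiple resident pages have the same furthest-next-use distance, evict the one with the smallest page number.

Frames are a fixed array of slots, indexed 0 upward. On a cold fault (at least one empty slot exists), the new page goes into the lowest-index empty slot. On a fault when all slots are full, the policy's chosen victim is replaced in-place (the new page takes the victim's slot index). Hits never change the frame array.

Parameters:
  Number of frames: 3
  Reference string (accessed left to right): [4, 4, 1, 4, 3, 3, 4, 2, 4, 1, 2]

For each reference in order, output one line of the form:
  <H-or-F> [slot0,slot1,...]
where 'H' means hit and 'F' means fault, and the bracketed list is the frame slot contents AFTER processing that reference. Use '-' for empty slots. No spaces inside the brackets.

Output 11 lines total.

F [4,-,-]
H [4,-,-]
F [4,1,-]
H [4,1,-]
F [4,1,3]
H [4,1,3]
H [4,1,3]
F [4,1,2]
H [4,1,2]
H [4,1,2]
H [4,1,2]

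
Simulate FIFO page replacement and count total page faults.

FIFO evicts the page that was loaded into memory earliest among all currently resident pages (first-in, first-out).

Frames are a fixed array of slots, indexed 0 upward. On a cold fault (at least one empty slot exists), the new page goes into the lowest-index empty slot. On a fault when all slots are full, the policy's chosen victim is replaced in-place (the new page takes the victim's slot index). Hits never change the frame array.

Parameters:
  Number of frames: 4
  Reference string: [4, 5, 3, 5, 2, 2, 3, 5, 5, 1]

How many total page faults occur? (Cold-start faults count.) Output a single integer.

Step 0: ref 4 → FAULT, frames=[4,-,-,-]
Step 1: ref 5 → FAULT, frames=[4,5,-,-]
Step 2: ref 3 → FAULT, frames=[4,5,3,-]
Step 3: ref 5 → HIT, frames=[4,5,3,-]
Step 4: ref 2 → FAULT, frames=[4,5,3,2]
Step 5: ref 2 → HIT, frames=[4,5,3,2]
Step 6: ref 3 → HIT, frames=[4,5,3,2]
Step 7: ref 5 → HIT, frames=[4,5,3,2]
Step 8: ref 5 → HIT, frames=[4,5,3,2]
Step 9: ref 1 → FAULT (evict 4), frames=[1,5,3,2]
Total faults: 5

Answer: 5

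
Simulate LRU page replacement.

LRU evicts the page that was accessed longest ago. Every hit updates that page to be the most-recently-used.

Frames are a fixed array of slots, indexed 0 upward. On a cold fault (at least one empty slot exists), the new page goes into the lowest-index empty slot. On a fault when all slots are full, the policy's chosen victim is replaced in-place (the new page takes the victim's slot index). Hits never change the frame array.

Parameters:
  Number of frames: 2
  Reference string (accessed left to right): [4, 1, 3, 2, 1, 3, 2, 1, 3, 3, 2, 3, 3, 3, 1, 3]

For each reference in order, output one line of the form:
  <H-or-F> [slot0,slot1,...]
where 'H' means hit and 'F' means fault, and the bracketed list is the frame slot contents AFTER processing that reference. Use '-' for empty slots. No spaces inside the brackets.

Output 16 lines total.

F [4,-]
F [4,1]
F [3,1]
F [3,2]
F [1,2]
F [1,3]
F [2,3]
F [2,1]
F [3,1]
H [3,1]
F [3,2]
H [3,2]
H [3,2]
H [3,2]
F [3,1]
H [3,1]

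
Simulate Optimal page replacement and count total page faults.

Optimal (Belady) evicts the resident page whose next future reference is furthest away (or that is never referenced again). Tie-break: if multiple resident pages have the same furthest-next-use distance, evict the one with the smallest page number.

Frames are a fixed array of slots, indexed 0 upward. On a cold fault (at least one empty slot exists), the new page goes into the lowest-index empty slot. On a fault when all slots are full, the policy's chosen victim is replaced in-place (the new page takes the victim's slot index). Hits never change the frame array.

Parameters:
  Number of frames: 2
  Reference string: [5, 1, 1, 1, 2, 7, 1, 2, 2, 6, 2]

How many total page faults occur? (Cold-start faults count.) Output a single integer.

Answer: 6

Derivation:
Step 0: ref 5 → FAULT, frames=[5,-]
Step 1: ref 1 → FAULT, frames=[5,1]
Step 2: ref 1 → HIT, frames=[5,1]
Step 3: ref 1 → HIT, frames=[5,1]
Step 4: ref 2 → FAULT (evict 5), frames=[2,1]
Step 5: ref 7 → FAULT (evict 2), frames=[7,1]
Step 6: ref 1 → HIT, frames=[7,1]
Step 7: ref 2 → FAULT (evict 1), frames=[7,2]
Step 8: ref 2 → HIT, frames=[7,2]
Step 9: ref 6 → FAULT (evict 7), frames=[6,2]
Step 10: ref 2 → HIT, frames=[6,2]
Total faults: 6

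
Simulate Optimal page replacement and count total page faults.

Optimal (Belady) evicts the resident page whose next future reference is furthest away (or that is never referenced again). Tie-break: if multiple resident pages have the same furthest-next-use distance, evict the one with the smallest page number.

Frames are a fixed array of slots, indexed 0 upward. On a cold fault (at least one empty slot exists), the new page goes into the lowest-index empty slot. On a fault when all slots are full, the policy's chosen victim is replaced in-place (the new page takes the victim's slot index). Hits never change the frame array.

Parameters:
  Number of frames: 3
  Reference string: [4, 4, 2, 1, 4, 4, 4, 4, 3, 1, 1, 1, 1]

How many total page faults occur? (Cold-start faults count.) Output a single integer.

Answer: 4

Derivation:
Step 0: ref 4 → FAULT, frames=[4,-,-]
Step 1: ref 4 → HIT, frames=[4,-,-]
Step 2: ref 2 → FAULT, frames=[4,2,-]
Step 3: ref 1 → FAULT, frames=[4,2,1]
Step 4: ref 4 → HIT, frames=[4,2,1]
Step 5: ref 4 → HIT, frames=[4,2,1]
Step 6: ref 4 → HIT, frames=[4,2,1]
Step 7: ref 4 → HIT, frames=[4,2,1]
Step 8: ref 3 → FAULT (evict 2), frames=[4,3,1]
Step 9: ref 1 → HIT, frames=[4,3,1]
Step 10: ref 1 → HIT, frames=[4,3,1]
Step 11: ref 1 → HIT, frames=[4,3,1]
Step 12: ref 1 → HIT, frames=[4,3,1]
Total faults: 4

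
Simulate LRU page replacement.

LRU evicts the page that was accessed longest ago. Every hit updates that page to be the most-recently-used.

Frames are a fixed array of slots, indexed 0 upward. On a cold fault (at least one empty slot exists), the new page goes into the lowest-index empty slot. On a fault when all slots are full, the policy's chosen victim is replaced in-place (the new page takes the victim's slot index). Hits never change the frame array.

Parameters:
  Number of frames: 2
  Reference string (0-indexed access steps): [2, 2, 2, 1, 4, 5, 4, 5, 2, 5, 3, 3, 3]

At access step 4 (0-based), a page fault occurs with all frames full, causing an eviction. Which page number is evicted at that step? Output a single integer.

Answer: 2

Derivation:
Step 0: ref 2 -> FAULT, frames=[2,-]
Step 1: ref 2 -> HIT, frames=[2,-]
Step 2: ref 2 -> HIT, frames=[2,-]
Step 3: ref 1 -> FAULT, frames=[2,1]
Step 4: ref 4 -> FAULT, evict 2, frames=[4,1]
At step 4: evicted page 2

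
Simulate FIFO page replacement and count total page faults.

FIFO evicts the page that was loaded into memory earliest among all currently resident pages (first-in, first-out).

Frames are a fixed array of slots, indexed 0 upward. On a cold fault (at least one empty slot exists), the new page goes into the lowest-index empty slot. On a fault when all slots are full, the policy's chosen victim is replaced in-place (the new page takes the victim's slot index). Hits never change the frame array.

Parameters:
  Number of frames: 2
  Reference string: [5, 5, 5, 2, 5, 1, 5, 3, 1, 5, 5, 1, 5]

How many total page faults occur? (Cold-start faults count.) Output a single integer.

Step 0: ref 5 → FAULT, frames=[5,-]
Step 1: ref 5 → HIT, frames=[5,-]
Step 2: ref 5 → HIT, frames=[5,-]
Step 3: ref 2 → FAULT, frames=[5,2]
Step 4: ref 5 → HIT, frames=[5,2]
Step 5: ref 1 → FAULT (evict 5), frames=[1,2]
Step 6: ref 5 → FAULT (evict 2), frames=[1,5]
Step 7: ref 3 → FAULT (evict 1), frames=[3,5]
Step 8: ref 1 → FAULT (evict 5), frames=[3,1]
Step 9: ref 5 → FAULT (evict 3), frames=[5,1]
Step 10: ref 5 → HIT, frames=[5,1]
Step 11: ref 1 → HIT, frames=[5,1]
Step 12: ref 5 → HIT, frames=[5,1]
Total faults: 7

Answer: 7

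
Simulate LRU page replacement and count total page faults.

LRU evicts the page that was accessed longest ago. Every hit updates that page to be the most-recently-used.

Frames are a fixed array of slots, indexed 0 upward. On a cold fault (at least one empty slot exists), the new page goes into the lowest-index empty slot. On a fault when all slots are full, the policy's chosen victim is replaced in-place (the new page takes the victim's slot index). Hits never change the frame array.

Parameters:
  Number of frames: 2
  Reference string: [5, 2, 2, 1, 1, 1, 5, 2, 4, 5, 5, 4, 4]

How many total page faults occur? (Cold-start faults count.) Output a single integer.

Answer: 7

Derivation:
Step 0: ref 5 → FAULT, frames=[5,-]
Step 1: ref 2 → FAULT, frames=[5,2]
Step 2: ref 2 → HIT, frames=[5,2]
Step 3: ref 1 → FAULT (evict 5), frames=[1,2]
Step 4: ref 1 → HIT, frames=[1,2]
Step 5: ref 1 → HIT, frames=[1,2]
Step 6: ref 5 → FAULT (evict 2), frames=[1,5]
Step 7: ref 2 → FAULT (evict 1), frames=[2,5]
Step 8: ref 4 → FAULT (evict 5), frames=[2,4]
Step 9: ref 5 → FAULT (evict 2), frames=[5,4]
Step 10: ref 5 → HIT, frames=[5,4]
Step 11: ref 4 → HIT, frames=[5,4]
Step 12: ref 4 → HIT, frames=[5,4]
Total faults: 7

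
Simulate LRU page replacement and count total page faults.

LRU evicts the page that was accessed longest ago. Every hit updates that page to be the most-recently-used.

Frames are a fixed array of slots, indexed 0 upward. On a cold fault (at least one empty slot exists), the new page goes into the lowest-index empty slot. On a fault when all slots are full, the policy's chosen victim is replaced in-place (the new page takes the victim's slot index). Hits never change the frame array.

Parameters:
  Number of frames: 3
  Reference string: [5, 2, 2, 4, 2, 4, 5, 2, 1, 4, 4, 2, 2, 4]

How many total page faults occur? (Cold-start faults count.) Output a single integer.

Step 0: ref 5 → FAULT, frames=[5,-,-]
Step 1: ref 2 → FAULT, frames=[5,2,-]
Step 2: ref 2 → HIT, frames=[5,2,-]
Step 3: ref 4 → FAULT, frames=[5,2,4]
Step 4: ref 2 → HIT, frames=[5,2,4]
Step 5: ref 4 → HIT, frames=[5,2,4]
Step 6: ref 5 → HIT, frames=[5,2,4]
Step 7: ref 2 → HIT, frames=[5,2,4]
Step 8: ref 1 → FAULT (evict 4), frames=[5,2,1]
Step 9: ref 4 → FAULT (evict 5), frames=[4,2,1]
Step 10: ref 4 → HIT, frames=[4,2,1]
Step 11: ref 2 → HIT, frames=[4,2,1]
Step 12: ref 2 → HIT, frames=[4,2,1]
Step 13: ref 4 → HIT, frames=[4,2,1]
Total faults: 5

Answer: 5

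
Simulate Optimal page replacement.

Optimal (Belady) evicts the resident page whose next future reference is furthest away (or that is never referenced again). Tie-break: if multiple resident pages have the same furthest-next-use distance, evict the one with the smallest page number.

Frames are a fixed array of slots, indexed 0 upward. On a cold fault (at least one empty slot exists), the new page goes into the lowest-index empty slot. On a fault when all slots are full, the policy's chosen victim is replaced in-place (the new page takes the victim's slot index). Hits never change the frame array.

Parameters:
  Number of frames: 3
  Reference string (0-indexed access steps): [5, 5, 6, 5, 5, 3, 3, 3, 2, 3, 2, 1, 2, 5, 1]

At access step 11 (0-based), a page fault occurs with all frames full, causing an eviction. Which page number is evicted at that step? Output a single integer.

Answer: 3

Derivation:
Step 0: ref 5 -> FAULT, frames=[5,-,-]
Step 1: ref 5 -> HIT, frames=[5,-,-]
Step 2: ref 6 -> FAULT, frames=[5,6,-]
Step 3: ref 5 -> HIT, frames=[5,6,-]
Step 4: ref 5 -> HIT, frames=[5,6,-]
Step 5: ref 3 -> FAULT, frames=[5,6,3]
Step 6: ref 3 -> HIT, frames=[5,6,3]
Step 7: ref 3 -> HIT, frames=[5,6,3]
Step 8: ref 2 -> FAULT, evict 6, frames=[5,2,3]
Step 9: ref 3 -> HIT, frames=[5,2,3]
Step 10: ref 2 -> HIT, frames=[5,2,3]
Step 11: ref 1 -> FAULT, evict 3, frames=[5,2,1]
At step 11: evicted page 3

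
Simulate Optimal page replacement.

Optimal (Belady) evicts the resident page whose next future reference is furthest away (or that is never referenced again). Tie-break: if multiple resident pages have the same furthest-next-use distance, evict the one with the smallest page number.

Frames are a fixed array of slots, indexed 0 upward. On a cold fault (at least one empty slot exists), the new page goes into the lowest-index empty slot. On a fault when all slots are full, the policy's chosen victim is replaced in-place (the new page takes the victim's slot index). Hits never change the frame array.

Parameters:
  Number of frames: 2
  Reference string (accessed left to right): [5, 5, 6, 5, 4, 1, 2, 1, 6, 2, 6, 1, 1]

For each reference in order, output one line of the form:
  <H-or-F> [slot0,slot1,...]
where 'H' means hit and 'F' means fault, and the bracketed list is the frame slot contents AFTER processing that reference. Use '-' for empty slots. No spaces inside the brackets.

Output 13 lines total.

F [5,-]
H [5,-]
F [5,6]
H [5,6]
F [4,6]
F [1,6]
F [1,2]
H [1,2]
F [6,2]
H [6,2]
H [6,2]
F [6,1]
H [6,1]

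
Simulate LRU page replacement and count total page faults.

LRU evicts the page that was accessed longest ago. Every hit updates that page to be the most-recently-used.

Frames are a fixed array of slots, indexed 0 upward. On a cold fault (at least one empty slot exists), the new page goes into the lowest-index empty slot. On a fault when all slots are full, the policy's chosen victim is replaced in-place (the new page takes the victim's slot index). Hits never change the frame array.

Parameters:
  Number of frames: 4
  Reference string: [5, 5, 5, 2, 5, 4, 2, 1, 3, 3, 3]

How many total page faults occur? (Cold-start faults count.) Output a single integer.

Step 0: ref 5 → FAULT, frames=[5,-,-,-]
Step 1: ref 5 → HIT, frames=[5,-,-,-]
Step 2: ref 5 → HIT, frames=[5,-,-,-]
Step 3: ref 2 → FAULT, frames=[5,2,-,-]
Step 4: ref 5 → HIT, frames=[5,2,-,-]
Step 5: ref 4 → FAULT, frames=[5,2,4,-]
Step 6: ref 2 → HIT, frames=[5,2,4,-]
Step 7: ref 1 → FAULT, frames=[5,2,4,1]
Step 8: ref 3 → FAULT (evict 5), frames=[3,2,4,1]
Step 9: ref 3 → HIT, frames=[3,2,4,1]
Step 10: ref 3 → HIT, frames=[3,2,4,1]
Total faults: 5

Answer: 5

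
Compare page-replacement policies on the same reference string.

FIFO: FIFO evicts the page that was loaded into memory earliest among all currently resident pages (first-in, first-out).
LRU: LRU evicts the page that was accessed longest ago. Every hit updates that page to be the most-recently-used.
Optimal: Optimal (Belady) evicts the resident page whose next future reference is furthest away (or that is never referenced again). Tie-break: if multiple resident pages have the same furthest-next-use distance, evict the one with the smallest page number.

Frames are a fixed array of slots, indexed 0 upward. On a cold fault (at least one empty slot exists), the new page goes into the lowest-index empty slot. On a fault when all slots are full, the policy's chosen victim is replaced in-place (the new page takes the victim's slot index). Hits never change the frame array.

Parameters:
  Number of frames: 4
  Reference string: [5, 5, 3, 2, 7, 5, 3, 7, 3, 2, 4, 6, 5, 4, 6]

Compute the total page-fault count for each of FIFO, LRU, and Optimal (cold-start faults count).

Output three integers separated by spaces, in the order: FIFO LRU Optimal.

Answer: 7 7 6

Derivation:
--- FIFO ---
  step 0: ref 5 -> FAULT, frames=[5,-,-,-] (faults so far: 1)
  step 1: ref 5 -> HIT, frames=[5,-,-,-] (faults so far: 1)
  step 2: ref 3 -> FAULT, frames=[5,3,-,-] (faults so far: 2)
  step 3: ref 2 -> FAULT, frames=[5,3,2,-] (faults so far: 3)
  step 4: ref 7 -> FAULT, frames=[5,3,2,7] (faults so far: 4)
  step 5: ref 5 -> HIT, frames=[5,3,2,7] (faults so far: 4)
  step 6: ref 3 -> HIT, frames=[5,3,2,7] (faults so far: 4)
  step 7: ref 7 -> HIT, frames=[5,3,2,7] (faults so far: 4)
  step 8: ref 3 -> HIT, frames=[5,3,2,7] (faults so far: 4)
  step 9: ref 2 -> HIT, frames=[5,3,2,7] (faults so far: 4)
  step 10: ref 4 -> FAULT, evict 5, frames=[4,3,2,7] (faults so far: 5)
  step 11: ref 6 -> FAULT, evict 3, frames=[4,6,2,7] (faults so far: 6)
  step 12: ref 5 -> FAULT, evict 2, frames=[4,6,5,7] (faults so far: 7)
  step 13: ref 4 -> HIT, frames=[4,6,5,7] (faults so far: 7)
  step 14: ref 6 -> HIT, frames=[4,6,5,7] (faults so far: 7)
  FIFO total faults: 7
--- LRU ---
  step 0: ref 5 -> FAULT, frames=[5,-,-,-] (faults so far: 1)
  step 1: ref 5 -> HIT, frames=[5,-,-,-] (faults so far: 1)
  step 2: ref 3 -> FAULT, frames=[5,3,-,-] (faults so far: 2)
  step 3: ref 2 -> FAULT, frames=[5,3,2,-] (faults so far: 3)
  step 4: ref 7 -> FAULT, frames=[5,3,2,7] (faults so far: 4)
  step 5: ref 5 -> HIT, frames=[5,3,2,7] (faults so far: 4)
  step 6: ref 3 -> HIT, frames=[5,3,2,7] (faults so far: 4)
  step 7: ref 7 -> HIT, frames=[5,3,2,7] (faults so far: 4)
  step 8: ref 3 -> HIT, frames=[5,3,2,7] (faults so far: 4)
  step 9: ref 2 -> HIT, frames=[5,3,2,7] (faults so far: 4)
  step 10: ref 4 -> FAULT, evict 5, frames=[4,3,2,7] (faults so far: 5)
  step 11: ref 6 -> FAULT, evict 7, frames=[4,3,2,6] (faults so far: 6)
  step 12: ref 5 -> FAULT, evict 3, frames=[4,5,2,6] (faults so far: 7)
  step 13: ref 4 -> HIT, frames=[4,5,2,6] (faults so far: 7)
  step 14: ref 6 -> HIT, frames=[4,5,2,6] (faults so far: 7)
  LRU total faults: 7
--- Optimal ---
  step 0: ref 5 -> FAULT, frames=[5,-,-,-] (faults so far: 1)
  step 1: ref 5 -> HIT, frames=[5,-,-,-] (faults so far: 1)
  step 2: ref 3 -> FAULT, frames=[5,3,-,-] (faults so far: 2)
  step 3: ref 2 -> FAULT, frames=[5,3,2,-] (faults so far: 3)
  step 4: ref 7 -> FAULT, frames=[5,3,2,7] (faults so far: 4)
  step 5: ref 5 -> HIT, frames=[5,3,2,7] (faults so far: 4)
  step 6: ref 3 -> HIT, frames=[5,3,2,7] (faults so far: 4)
  step 7: ref 7 -> HIT, frames=[5,3,2,7] (faults so far: 4)
  step 8: ref 3 -> HIT, frames=[5,3,2,7] (faults so far: 4)
  step 9: ref 2 -> HIT, frames=[5,3,2,7] (faults so far: 4)
  step 10: ref 4 -> FAULT, evict 2, frames=[5,3,4,7] (faults so far: 5)
  step 11: ref 6 -> FAULT, evict 3, frames=[5,6,4,7] (faults so far: 6)
  step 12: ref 5 -> HIT, frames=[5,6,4,7] (faults so far: 6)
  step 13: ref 4 -> HIT, frames=[5,6,4,7] (faults so far: 6)
  step 14: ref 6 -> HIT, frames=[5,6,4,7] (faults so far: 6)
  Optimal total faults: 6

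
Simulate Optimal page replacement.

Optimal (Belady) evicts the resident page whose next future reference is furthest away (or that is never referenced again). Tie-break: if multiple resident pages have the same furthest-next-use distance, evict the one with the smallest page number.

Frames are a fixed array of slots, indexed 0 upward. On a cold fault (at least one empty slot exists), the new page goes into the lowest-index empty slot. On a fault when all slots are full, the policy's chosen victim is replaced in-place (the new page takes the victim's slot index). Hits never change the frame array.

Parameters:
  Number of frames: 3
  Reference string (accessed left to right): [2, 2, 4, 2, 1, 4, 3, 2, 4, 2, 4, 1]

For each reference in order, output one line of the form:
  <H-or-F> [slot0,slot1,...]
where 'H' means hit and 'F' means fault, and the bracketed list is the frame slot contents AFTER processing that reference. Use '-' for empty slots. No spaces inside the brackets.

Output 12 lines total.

F [2,-,-]
H [2,-,-]
F [2,4,-]
H [2,4,-]
F [2,4,1]
H [2,4,1]
F [2,4,3]
H [2,4,3]
H [2,4,3]
H [2,4,3]
H [2,4,3]
F [1,4,3]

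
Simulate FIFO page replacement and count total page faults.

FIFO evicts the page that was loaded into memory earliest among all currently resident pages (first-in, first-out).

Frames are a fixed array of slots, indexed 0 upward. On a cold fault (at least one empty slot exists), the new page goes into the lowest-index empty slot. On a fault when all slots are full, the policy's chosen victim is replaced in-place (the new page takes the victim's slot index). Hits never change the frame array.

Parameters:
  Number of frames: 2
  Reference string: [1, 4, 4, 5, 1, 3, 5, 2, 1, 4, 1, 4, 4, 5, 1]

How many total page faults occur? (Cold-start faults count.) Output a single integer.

Step 0: ref 1 → FAULT, frames=[1,-]
Step 1: ref 4 → FAULT, frames=[1,4]
Step 2: ref 4 → HIT, frames=[1,4]
Step 3: ref 5 → FAULT (evict 1), frames=[5,4]
Step 4: ref 1 → FAULT (evict 4), frames=[5,1]
Step 5: ref 3 → FAULT (evict 5), frames=[3,1]
Step 6: ref 5 → FAULT (evict 1), frames=[3,5]
Step 7: ref 2 → FAULT (evict 3), frames=[2,5]
Step 8: ref 1 → FAULT (evict 5), frames=[2,1]
Step 9: ref 4 → FAULT (evict 2), frames=[4,1]
Step 10: ref 1 → HIT, frames=[4,1]
Step 11: ref 4 → HIT, frames=[4,1]
Step 12: ref 4 → HIT, frames=[4,1]
Step 13: ref 5 → FAULT (evict 1), frames=[4,5]
Step 14: ref 1 → FAULT (evict 4), frames=[1,5]
Total faults: 11

Answer: 11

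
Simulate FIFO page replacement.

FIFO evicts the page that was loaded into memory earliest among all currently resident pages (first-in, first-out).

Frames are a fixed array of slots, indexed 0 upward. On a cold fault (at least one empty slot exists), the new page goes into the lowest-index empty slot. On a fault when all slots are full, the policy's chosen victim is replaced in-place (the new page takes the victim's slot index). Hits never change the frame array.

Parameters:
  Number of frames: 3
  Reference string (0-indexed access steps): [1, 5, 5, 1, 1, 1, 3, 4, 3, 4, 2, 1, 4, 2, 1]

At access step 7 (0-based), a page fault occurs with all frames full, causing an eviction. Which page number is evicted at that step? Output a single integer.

Step 0: ref 1 -> FAULT, frames=[1,-,-]
Step 1: ref 5 -> FAULT, frames=[1,5,-]
Step 2: ref 5 -> HIT, frames=[1,5,-]
Step 3: ref 1 -> HIT, frames=[1,5,-]
Step 4: ref 1 -> HIT, frames=[1,5,-]
Step 5: ref 1 -> HIT, frames=[1,5,-]
Step 6: ref 3 -> FAULT, frames=[1,5,3]
Step 7: ref 4 -> FAULT, evict 1, frames=[4,5,3]
At step 7: evicted page 1

Answer: 1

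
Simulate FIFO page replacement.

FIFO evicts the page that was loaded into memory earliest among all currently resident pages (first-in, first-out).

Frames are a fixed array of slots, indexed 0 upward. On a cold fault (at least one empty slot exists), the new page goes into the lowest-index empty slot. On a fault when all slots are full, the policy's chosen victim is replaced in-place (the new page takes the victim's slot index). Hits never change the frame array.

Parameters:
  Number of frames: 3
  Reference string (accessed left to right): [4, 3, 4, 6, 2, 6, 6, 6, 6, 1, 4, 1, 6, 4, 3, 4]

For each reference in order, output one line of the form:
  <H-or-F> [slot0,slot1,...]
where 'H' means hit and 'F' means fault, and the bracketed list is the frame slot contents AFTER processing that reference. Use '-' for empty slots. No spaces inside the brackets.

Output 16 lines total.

F [4,-,-]
F [4,3,-]
H [4,3,-]
F [4,3,6]
F [2,3,6]
H [2,3,6]
H [2,3,6]
H [2,3,6]
H [2,3,6]
F [2,1,6]
F [2,1,4]
H [2,1,4]
F [6,1,4]
H [6,1,4]
F [6,3,4]
H [6,3,4]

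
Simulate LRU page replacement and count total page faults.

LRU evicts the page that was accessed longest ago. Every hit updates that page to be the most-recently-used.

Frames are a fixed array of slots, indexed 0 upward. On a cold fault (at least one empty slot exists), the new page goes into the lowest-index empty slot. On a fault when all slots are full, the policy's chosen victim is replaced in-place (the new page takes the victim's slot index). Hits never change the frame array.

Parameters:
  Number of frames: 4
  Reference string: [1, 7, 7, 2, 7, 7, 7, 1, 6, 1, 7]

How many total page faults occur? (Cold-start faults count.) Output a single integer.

Answer: 4

Derivation:
Step 0: ref 1 → FAULT, frames=[1,-,-,-]
Step 1: ref 7 → FAULT, frames=[1,7,-,-]
Step 2: ref 7 → HIT, frames=[1,7,-,-]
Step 3: ref 2 → FAULT, frames=[1,7,2,-]
Step 4: ref 7 → HIT, frames=[1,7,2,-]
Step 5: ref 7 → HIT, frames=[1,7,2,-]
Step 6: ref 7 → HIT, frames=[1,7,2,-]
Step 7: ref 1 → HIT, frames=[1,7,2,-]
Step 8: ref 6 → FAULT, frames=[1,7,2,6]
Step 9: ref 1 → HIT, frames=[1,7,2,6]
Step 10: ref 7 → HIT, frames=[1,7,2,6]
Total faults: 4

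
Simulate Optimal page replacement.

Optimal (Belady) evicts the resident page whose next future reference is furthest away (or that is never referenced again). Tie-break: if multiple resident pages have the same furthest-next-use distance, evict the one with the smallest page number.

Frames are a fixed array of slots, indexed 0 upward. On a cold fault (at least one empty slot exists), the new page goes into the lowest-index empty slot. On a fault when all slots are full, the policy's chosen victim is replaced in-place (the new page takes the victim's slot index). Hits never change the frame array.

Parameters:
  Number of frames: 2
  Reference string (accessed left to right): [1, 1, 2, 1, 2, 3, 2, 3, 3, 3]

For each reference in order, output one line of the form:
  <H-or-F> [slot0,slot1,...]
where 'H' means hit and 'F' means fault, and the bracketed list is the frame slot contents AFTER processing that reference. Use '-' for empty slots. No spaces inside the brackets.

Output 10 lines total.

F [1,-]
H [1,-]
F [1,2]
H [1,2]
H [1,2]
F [3,2]
H [3,2]
H [3,2]
H [3,2]
H [3,2]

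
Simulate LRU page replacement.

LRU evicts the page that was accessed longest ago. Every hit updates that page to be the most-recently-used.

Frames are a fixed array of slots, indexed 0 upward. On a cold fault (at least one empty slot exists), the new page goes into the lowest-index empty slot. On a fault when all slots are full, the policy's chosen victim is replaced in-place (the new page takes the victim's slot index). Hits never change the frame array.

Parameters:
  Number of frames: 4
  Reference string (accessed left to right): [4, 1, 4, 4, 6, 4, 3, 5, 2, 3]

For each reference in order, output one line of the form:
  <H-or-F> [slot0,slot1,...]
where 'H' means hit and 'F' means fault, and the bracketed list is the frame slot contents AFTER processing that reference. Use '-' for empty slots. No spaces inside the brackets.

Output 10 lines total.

F [4,-,-,-]
F [4,1,-,-]
H [4,1,-,-]
H [4,1,-,-]
F [4,1,6,-]
H [4,1,6,-]
F [4,1,6,3]
F [4,5,6,3]
F [4,5,2,3]
H [4,5,2,3]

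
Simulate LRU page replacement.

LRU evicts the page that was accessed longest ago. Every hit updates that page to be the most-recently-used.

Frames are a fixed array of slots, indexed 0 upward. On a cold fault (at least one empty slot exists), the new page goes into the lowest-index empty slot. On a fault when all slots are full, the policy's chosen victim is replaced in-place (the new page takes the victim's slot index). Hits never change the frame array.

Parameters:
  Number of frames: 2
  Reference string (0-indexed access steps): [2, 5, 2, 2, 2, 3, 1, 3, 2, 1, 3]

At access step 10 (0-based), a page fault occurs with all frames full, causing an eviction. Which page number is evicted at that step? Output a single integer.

Step 0: ref 2 -> FAULT, frames=[2,-]
Step 1: ref 5 -> FAULT, frames=[2,5]
Step 2: ref 2 -> HIT, frames=[2,5]
Step 3: ref 2 -> HIT, frames=[2,5]
Step 4: ref 2 -> HIT, frames=[2,5]
Step 5: ref 3 -> FAULT, evict 5, frames=[2,3]
Step 6: ref 1 -> FAULT, evict 2, frames=[1,3]
Step 7: ref 3 -> HIT, frames=[1,3]
Step 8: ref 2 -> FAULT, evict 1, frames=[2,3]
Step 9: ref 1 -> FAULT, evict 3, frames=[2,1]
Step 10: ref 3 -> FAULT, evict 2, frames=[3,1]
At step 10: evicted page 2

Answer: 2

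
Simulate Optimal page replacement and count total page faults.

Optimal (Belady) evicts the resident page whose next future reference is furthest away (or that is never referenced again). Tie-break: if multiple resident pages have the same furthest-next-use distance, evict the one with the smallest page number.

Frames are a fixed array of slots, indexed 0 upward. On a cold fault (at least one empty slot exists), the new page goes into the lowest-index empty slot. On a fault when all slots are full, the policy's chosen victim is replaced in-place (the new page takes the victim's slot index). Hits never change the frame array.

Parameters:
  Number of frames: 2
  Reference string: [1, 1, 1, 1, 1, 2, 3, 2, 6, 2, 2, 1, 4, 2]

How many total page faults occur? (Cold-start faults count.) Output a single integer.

Step 0: ref 1 → FAULT, frames=[1,-]
Step 1: ref 1 → HIT, frames=[1,-]
Step 2: ref 1 → HIT, frames=[1,-]
Step 3: ref 1 → HIT, frames=[1,-]
Step 4: ref 1 → HIT, frames=[1,-]
Step 5: ref 2 → FAULT, frames=[1,2]
Step 6: ref 3 → FAULT (evict 1), frames=[3,2]
Step 7: ref 2 → HIT, frames=[3,2]
Step 8: ref 6 → FAULT (evict 3), frames=[6,2]
Step 9: ref 2 → HIT, frames=[6,2]
Step 10: ref 2 → HIT, frames=[6,2]
Step 11: ref 1 → FAULT (evict 6), frames=[1,2]
Step 12: ref 4 → FAULT (evict 1), frames=[4,2]
Step 13: ref 2 → HIT, frames=[4,2]
Total faults: 6

Answer: 6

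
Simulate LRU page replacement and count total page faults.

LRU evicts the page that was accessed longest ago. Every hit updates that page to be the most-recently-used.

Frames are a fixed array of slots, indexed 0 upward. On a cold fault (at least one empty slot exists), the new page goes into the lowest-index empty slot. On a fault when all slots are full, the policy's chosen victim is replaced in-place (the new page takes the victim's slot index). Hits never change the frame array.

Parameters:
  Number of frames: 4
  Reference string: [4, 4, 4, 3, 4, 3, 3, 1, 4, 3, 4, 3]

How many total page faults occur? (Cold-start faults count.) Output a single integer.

Answer: 3

Derivation:
Step 0: ref 4 → FAULT, frames=[4,-,-,-]
Step 1: ref 4 → HIT, frames=[4,-,-,-]
Step 2: ref 4 → HIT, frames=[4,-,-,-]
Step 3: ref 3 → FAULT, frames=[4,3,-,-]
Step 4: ref 4 → HIT, frames=[4,3,-,-]
Step 5: ref 3 → HIT, frames=[4,3,-,-]
Step 6: ref 3 → HIT, frames=[4,3,-,-]
Step 7: ref 1 → FAULT, frames=[4,3,1,-]
Step 8: ref 4 → HIT, frames=[4,3,1,-]
Step 9: ref 3 → HIT, frames=[4,3,1,-]
Step 10: ref 4 → HIT, frames=[4,3,1,-]
Step 11: ref 3 → HIT, frames=[4,3,1,-]
Total faults: 3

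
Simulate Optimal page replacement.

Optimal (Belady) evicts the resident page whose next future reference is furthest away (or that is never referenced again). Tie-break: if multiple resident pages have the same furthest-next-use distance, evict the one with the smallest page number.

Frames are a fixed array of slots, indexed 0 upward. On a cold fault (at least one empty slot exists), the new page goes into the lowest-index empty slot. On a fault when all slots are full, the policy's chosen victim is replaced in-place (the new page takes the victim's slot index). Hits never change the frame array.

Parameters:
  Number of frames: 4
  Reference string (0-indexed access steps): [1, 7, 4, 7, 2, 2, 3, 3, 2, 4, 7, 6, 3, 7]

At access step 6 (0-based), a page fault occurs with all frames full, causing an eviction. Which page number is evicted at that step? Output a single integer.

Step 0: ref 1 -> FAULT, frames=[1,-,-,-]
Step 1: ref 7 -> FAULT, frames=[1,7,-,-]
Step 2: ref 4 -> FAULT, frames=[1,7,4,-]
Step 3: ref 7 -> HIT, frames=[1,7,4,-]
Step 4: ref 2 -> FAULT, frames=[1,7,4,2]
Step 5: ref 2 -> HIT, frames=[1,7,4,2]
Step 6: ref 3 -> FAULT, evict 1, frames=[3,7,4,2]
At step 6: evicted page 1

Answer: 1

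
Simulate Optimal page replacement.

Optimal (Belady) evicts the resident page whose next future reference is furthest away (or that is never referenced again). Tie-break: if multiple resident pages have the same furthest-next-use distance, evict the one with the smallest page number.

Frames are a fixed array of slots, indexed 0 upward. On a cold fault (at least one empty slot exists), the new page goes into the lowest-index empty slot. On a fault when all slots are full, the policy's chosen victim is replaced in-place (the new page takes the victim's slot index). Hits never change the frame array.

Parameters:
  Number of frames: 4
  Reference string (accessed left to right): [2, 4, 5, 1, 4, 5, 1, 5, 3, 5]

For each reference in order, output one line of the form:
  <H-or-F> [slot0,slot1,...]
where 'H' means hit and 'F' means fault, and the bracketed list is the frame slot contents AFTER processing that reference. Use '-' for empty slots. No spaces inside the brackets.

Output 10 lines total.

F [2,-,-,-]
F [2,4,-,-]
F [2,4,5,-]
F [2,4,5,1]
H [2,4,5,1]
H [2,4,5,1]
H [2,4,5,1]
H [2,4,5,1]
F [2,4,5,3]
H [2,4,5,3]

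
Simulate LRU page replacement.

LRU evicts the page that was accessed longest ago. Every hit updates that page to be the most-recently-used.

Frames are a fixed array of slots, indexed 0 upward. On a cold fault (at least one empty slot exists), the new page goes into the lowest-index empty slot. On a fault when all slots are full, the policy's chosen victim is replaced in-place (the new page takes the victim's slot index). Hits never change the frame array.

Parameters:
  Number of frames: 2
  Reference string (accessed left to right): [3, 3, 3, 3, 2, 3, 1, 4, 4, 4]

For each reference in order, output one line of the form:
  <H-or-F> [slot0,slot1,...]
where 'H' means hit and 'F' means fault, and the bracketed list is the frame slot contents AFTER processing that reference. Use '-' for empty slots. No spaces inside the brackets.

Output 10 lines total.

F [3,-]
H [3,-]
H [3,-]
H [3,-]
F [3,2]
H [3,2]
F [3,1]
F [4,1]
H [4,1]
H [4,1]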